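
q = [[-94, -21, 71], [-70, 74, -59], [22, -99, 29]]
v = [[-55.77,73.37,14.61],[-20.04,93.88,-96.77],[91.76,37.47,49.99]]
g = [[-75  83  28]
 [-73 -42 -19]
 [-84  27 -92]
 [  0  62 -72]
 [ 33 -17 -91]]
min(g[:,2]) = -92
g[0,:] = [-75, 83, 28]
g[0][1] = 83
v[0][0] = -55.77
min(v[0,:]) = -55.77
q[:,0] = [-94, -70, 22]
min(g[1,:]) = -73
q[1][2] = -59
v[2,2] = 49.99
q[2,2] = 29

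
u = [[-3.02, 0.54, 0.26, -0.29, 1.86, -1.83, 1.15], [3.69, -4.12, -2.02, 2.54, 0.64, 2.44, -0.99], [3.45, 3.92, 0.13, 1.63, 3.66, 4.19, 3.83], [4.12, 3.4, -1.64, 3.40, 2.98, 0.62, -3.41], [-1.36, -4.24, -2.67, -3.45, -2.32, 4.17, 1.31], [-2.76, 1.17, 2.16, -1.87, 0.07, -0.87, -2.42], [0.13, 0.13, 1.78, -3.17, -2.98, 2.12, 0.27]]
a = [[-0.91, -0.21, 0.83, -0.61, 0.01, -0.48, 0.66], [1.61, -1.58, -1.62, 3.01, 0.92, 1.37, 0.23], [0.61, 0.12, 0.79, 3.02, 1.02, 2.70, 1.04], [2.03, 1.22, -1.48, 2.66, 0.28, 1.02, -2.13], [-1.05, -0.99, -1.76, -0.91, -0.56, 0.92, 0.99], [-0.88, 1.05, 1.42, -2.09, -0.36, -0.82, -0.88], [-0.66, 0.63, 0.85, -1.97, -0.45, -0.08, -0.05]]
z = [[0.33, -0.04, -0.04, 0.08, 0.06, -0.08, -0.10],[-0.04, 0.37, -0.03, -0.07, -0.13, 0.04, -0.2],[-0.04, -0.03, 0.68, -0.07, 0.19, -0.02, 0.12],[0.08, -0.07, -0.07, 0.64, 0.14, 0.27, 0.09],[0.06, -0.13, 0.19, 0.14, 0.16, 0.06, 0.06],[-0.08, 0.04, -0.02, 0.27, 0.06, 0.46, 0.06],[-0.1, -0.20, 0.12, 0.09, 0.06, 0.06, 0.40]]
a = u @ z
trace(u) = -6.53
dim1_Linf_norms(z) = [0.33, 0.37, 0.68, 0.64, 0.19, 0.46, 0.4]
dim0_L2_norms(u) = [7.82, 7.97, 4.67, 6.8, 6.36, 7.06, 6.02]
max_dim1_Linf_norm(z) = 0.68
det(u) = -5780.80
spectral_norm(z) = 0.92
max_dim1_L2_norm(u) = 8.69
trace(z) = 3.04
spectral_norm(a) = 7.56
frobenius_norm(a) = 9.27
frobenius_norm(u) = 17.87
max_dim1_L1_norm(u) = 20.81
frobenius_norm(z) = 1.43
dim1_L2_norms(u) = [4.21, 6.96, 8.69, 7.98, 7.96, 4.88, 5.17]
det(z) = 0.00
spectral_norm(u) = 11.69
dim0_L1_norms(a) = [7.75, 5.8, 8.75, 14.27, 3.6, 7.39, 5.98]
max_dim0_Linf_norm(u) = 4.24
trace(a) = -0.47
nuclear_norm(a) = 17.52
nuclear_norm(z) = 3.04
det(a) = -0.26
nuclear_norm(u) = 38.99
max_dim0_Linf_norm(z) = 0.68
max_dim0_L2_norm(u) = 7.97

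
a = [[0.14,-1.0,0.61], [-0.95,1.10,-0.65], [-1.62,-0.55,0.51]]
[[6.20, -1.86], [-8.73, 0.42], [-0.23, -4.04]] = a @ [[2.49, 2.14], [-3.80, 4.32], [3.36, 3.54]]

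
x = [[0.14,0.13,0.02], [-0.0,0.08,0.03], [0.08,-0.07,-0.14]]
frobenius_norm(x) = 0.27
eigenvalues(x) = [-0.13, 0.16, 0.05]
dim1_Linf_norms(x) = [0.14, 0.08, 0.14]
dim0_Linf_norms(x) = [0.14, 0.13, 0.14]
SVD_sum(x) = [[0.07, 0.14, 0.07], [0.03, 0.06, 0.03], [-0.03, -0.06, -0.03]] + [[0.06, -0.01, -0.05], [-0.02, 0.00, 0.02], [0.12, -0.01, -0.1]] + [[0.0, -0.0, 0.01], [-0.01, 0.02, -0.02], [-0.0, 0.01, -0.01]]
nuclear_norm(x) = 0.41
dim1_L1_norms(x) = [0.29, 0.11, 0.29]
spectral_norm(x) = 0.21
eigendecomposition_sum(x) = [[-0.00,0.00,0.00], [-0.01,0.01,0.02], [0.04,-0.07,-0.14]] + [[0.13, 0.20, 0.03], [0.01, 0.02, 0.0], [0.03, 0.05, 0.01]] + [[0.01, -0.07, -0.01], [-0.01, 0.05, 0.01], [0.01, -0.05, -0.01]]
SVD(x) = [[-0.85, 0.46, -0.27], [-0.37, -0.14, 0.92], [0.38, 0.88, 0.29]] @ diag([0.2051581022813616, 0.17925303728058847, 0.029639529247178116]) @ [[-0.43,  -0.81,  -0.40], [0.75,  -0.07,  -0.66], [-0.5,  0.58,  -0.64]]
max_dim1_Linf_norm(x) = 0.14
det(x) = -0.00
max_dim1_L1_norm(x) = 0.29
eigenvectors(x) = [[0.01,0.97,-0.69], [0.14,0.09,0.54], [-0.99,0.24,-0.48]]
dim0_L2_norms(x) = [0.16, 0.17, 0.14]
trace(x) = 0.08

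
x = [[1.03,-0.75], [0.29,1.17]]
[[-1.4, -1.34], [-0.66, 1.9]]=x @ [[-1.5, -0.1], [-0.19, 1.65]]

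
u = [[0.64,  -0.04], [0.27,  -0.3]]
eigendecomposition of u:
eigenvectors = [[0.96, 0.04], [0.28, 1.00]]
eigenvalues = [0.63, -0.29]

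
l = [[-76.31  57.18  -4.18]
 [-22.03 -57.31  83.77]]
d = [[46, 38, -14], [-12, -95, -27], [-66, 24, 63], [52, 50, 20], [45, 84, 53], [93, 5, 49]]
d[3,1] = 50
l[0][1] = 57.18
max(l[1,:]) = 83.77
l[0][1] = 57.18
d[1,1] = -95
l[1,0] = -22.03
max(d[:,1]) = 84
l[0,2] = -4.18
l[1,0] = -22.03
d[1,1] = -95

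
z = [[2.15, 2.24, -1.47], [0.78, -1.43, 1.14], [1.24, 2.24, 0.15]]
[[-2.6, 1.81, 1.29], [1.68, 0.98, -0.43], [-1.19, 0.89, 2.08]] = z @ [[-0.07,  0.99,  0.13], [-0.55,  -0.15,  0.82], [0.83,  -0.01,  0.56]]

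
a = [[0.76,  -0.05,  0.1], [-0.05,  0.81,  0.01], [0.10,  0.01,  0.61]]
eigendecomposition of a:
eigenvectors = [[0.46, 0.65, 0.60], [0.13, -0.72, 0.68], [-0.88, 0.24, 0.41]]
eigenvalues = [0.56, 0.85, 0.77]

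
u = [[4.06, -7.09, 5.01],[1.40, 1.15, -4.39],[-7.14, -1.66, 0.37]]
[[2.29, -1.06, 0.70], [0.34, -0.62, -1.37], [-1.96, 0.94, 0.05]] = u@[[0.31, -0.16, -0.02], [-0.16, 0.15, 0.13], [-0.02, 0.13, 0.34]]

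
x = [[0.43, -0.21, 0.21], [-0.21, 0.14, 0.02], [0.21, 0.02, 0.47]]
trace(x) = 1.04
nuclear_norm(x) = 1.04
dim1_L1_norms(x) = [0.85, 0.37, 0.7]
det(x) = -0.00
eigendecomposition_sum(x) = [[-0.00,-0.0,0.0], [-0.00,-0.0,0.0], [0.0,0.00,-0.0]] + [[0.36, -0.12, 0.32], [-0.12, 0.04, -0.11], [0.32, -0.11, 0.29]] + [[0.07,-0.09,-0.11], [-0.09,0.10,0.13], [-0.11,0.13,0.18]]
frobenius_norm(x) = 0.78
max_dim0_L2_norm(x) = 0.52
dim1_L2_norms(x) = [0.52, 0.25, 0.52]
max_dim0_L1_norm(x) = 0.85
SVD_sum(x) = [[0.36, -0.12, 0.32],[-0.12, 0.04, -0.11],[0.32, -0.11, 0.29]] + [[0.07,-0.09,-0.11],  [-0.09,0.1,0.13],  [-0.11,0.13,0.18]] + [[-0.00, -0.00, 0.0], [-0.0, -0.00, 0.0], [0.00, 0.0, -0.00]]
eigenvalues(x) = [-0.0, 0.69, 0.35]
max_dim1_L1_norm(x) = 0.85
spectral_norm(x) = 0.69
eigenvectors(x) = [[0.52, 0.72, -0.46],[0.81, -0.25, 0.53],[-0.27, 0.65, 0.71]]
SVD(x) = [[-0.72, 0.46, -0.52], [0.25, -0.53, -0.81], [-0.65, -0.71, 0.27]] @ diag([0.6935426844606798, 0.34870260040177564, 0.0022452848624553395]) @ [[-0.72, 0.25, -0.65], [0.46, -0.53, -0.71], [0.52, 0.81, -0.27]]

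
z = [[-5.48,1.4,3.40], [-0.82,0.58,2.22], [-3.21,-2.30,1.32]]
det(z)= -27.895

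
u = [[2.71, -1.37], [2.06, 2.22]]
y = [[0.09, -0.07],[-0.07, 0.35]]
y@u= [[0.1, -0.28],[0.53, 0.87]]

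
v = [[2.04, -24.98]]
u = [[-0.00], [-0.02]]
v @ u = [[0.5]]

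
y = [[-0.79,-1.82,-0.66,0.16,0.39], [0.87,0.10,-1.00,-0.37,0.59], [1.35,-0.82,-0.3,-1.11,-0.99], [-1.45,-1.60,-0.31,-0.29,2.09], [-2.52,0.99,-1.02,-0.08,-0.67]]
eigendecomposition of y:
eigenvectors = [[0.17+0.19j, 0.17-0.19j, (0.27-0.26j), 0.27+0.26j, -0.07+0.00j], [(0.18+0j), 0.18-0.00j, -0.15-0.17j, -0.15+0.17j, (0.47+0j)], [0.11+0.29j, 0.11-0.29j, -0.33+0.20j, (-0.33-0.2j), (-0.64+0j)], [0.68+0.00j, (0.68-0j), (0.73+0j), (0.73-0j), 0.31+0.00j], [(-0.19+0.55j), -0.19-0.55j, (0.07+0.34j), 0.07-0.34j, 0.52+0.00j]]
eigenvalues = [(-1.71+1.12j), (-1.71-1.12j), (-0.15+1.77j), (-0.15-1.77j), (1.77+0j)]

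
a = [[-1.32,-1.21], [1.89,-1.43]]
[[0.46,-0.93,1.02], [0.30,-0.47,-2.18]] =a@[[-0.07, 0.18, -0.98],[-0.30, 0.57, 0.23]]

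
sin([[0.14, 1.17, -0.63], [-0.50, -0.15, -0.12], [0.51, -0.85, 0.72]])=[[0.27, 1.26, -0.63],[-0.56, -0.11, -0.17],[0.47, -0.98, 0.78]]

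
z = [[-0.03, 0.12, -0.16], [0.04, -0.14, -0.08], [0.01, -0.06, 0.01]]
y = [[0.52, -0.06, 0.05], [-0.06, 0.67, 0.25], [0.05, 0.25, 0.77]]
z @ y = [[-0.03, 0.04, -0.09], [0.03, -0.12, -0.09], [0.01, -0.04, -0.01]]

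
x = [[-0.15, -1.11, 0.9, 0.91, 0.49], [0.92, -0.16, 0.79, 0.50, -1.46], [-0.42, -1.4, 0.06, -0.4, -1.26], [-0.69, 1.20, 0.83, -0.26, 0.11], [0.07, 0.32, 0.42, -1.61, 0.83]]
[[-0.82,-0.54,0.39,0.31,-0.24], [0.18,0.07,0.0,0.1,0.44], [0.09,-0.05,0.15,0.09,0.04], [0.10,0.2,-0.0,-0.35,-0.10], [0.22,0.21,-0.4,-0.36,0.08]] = x@[[0.1, 0.03, -0.2, 0.07, 0.28], [0.23, 0.21, -0.10, -0.17, 0.05], [-0.18, -0.07, 0.05, -0.06, 0.03], [-0.28, -0.18, 0.23, 0.19, -0.1], [-0.28, -0.15, -0.01, 0.03, -0.15]]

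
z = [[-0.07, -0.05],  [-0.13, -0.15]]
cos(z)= [[0.99, -0.01], [-0.01, 0.99]]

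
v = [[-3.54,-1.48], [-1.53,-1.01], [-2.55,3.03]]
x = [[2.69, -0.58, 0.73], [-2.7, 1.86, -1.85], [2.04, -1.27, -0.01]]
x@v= [[-10.5, -1.18], [11.43, -3.49], [-5.25, -1.77]]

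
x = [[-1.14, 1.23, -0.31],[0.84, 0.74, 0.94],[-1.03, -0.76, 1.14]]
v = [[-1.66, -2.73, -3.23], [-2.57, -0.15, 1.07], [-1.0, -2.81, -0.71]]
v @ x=[[2.93, -1.61, -5.73],[1.70, -4.09, 1.88],[-0.49, -2.77, -3.14]]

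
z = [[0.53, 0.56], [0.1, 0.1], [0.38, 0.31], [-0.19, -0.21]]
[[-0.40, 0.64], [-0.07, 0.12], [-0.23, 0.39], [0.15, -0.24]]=z @ [[-0.06,0.36],[-0.66,0.81]]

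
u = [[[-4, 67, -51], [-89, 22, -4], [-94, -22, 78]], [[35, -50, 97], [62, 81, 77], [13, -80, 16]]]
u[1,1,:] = [62, 81, 77]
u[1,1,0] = 62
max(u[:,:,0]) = 62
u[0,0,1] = 67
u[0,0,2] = -51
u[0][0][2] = -51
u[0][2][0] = -94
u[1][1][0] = 62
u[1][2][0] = 13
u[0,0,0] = -4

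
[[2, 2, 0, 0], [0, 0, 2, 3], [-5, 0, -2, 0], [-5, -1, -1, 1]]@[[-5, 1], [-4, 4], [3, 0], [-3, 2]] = [[-18, 10], [-3, 6], [19, -5], [23, -7]]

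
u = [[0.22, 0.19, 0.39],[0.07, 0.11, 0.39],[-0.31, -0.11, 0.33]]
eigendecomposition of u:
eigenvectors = [[0.63+0.00j, 0.63-0.00j, -0.47+0.00j], [0.46+0.18j, 0.46-0.18j, (0.87+0j)], [(-0.05+0.59j), (-0.05-0.59j), -0.16+0.00j]]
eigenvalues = [(0.33+0.42j), (0.33-0.42j), 0j]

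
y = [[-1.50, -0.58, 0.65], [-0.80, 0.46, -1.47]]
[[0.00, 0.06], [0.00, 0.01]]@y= [[-0.05, 0.03, -0.09], [-0.01, 0.0, -0.01]]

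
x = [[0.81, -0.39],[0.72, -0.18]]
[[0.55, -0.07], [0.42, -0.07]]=x@[[0.48, -0.11],[-0.41, -0.06]]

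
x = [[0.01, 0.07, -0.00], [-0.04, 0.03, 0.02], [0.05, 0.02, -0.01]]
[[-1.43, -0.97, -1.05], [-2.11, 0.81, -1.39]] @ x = [[-0.03, -0.15, -0.01], [-0.12, -0.15, 0.03]]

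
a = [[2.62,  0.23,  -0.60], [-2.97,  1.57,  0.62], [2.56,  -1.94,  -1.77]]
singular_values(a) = [5.43, 1.55, 0.71]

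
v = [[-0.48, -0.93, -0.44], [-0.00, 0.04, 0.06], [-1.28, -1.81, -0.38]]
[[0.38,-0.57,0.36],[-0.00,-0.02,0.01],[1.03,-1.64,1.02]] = v @[[-0.96, 0.53, 0.18], [0.13, 0.68, -0.86], [-0.10, -0.71, 0.8]]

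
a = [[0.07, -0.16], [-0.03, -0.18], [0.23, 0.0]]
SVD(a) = [[-0.63, -0.30],[-0.4, -0.66],[-0.66, 0.69]] @ diag([0.25329933033552043, 0.22921485390693358]) @ [[-0.73, 0.69], [0.69, 0.73]]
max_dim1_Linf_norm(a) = 0.23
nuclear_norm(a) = 0.48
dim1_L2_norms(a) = [0.17, 0.18, 0.23]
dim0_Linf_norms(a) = [0.23, 0.18]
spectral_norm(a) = 0.25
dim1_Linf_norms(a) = [0.16, 0.18, 0.23]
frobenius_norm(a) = 0.34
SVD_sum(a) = [[0.12, -0.11],[0.07, -0.07],[0.12, -0.11]] + [[-0.05, -0.05], [-0.1, -0.11], [0.11, 0.11]]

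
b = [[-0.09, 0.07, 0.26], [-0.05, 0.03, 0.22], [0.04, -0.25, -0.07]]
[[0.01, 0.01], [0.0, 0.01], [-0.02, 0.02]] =b@ [[-0.07,0.05], [0.07,-0.08], [-0.02,0.07]]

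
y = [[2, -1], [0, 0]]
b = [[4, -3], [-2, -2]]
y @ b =[[10, -4], [0, 0]]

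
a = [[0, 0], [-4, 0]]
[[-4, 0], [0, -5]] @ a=[[0, 0], [20, 0]]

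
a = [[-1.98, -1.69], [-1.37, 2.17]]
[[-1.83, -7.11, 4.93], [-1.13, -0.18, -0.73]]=a @ [[0.89, 2.38, -1.43], [0.04, 1.42, -1.24]]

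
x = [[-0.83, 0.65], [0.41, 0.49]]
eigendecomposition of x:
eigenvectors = [[-0.96, -0.4],[0.26, -0.92]]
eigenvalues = [-1.01, 0.67]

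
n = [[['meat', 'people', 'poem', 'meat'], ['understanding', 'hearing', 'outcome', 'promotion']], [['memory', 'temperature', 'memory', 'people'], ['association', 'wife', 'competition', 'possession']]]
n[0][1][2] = 'outcome'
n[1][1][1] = 'wife'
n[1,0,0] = 'memory'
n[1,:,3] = ['people', 'possession']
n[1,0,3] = 'people'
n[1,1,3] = 'possession'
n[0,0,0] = 'meat'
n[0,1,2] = 'outcome'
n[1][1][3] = 'possession'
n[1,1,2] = 'competition'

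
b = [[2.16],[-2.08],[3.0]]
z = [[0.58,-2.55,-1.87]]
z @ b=[[0.95]]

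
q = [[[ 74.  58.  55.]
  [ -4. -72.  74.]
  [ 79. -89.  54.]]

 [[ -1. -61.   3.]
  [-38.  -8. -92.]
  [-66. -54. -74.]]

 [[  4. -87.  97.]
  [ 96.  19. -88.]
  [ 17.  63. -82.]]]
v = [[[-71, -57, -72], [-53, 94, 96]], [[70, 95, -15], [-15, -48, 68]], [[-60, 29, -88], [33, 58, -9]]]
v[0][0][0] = -71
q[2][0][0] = 4.0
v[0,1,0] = -53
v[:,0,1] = [-57, 95, 29]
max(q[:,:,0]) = 96.0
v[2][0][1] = 29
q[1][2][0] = -66.0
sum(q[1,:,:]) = -391.0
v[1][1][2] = 68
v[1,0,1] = 95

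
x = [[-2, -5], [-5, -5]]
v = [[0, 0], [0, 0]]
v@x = [[0, 0], [0, 0]]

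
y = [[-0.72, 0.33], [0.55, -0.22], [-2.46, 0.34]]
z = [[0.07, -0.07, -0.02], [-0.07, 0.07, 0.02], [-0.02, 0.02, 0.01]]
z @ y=[[-0.04, 0.03], [0.04, -0.03], [0.0, -0.01]]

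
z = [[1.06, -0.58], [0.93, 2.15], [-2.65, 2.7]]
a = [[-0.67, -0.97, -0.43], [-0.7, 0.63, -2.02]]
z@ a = [[-0.3, -1.39, 0.72], [-2.13, 0.45, -4.74], [-0.11, 4.27, -4.31]]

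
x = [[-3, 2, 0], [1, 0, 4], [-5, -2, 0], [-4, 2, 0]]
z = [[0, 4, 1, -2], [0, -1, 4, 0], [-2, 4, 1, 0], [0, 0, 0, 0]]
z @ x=[[7, -6, 16], [-21, -8, -4], [5, -6, 16], [0, 0, 0]]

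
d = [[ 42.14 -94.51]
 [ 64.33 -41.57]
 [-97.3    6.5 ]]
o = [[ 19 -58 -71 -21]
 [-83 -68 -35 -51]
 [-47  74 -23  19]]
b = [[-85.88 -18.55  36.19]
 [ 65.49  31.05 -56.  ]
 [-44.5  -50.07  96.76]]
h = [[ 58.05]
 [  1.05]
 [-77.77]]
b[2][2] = 96.76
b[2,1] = -50.07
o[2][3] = 19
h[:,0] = [58.05, 1.05, -77.77]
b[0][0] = -85.88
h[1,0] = 1.05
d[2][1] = 6.5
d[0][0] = 42.14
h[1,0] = 1.05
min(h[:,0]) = -77.77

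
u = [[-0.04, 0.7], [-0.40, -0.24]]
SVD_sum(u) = [[0.12, 0.67], [-0.05, -0.3]] + [[-0.16, 0.03], [-0.35, 0.06]]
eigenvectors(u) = [[0.80+0.00j, 0.80-0.00j],  [-0.11+0.59j, -0.11-0.59j]]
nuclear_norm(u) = 1.14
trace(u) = -0.28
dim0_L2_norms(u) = [0.4, 0.74]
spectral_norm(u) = 0.75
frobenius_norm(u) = 0.84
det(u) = 0.29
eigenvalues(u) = [(-0.14+0.52j), (-0.14-0.52j)]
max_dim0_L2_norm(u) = 0.74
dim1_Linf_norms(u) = [0.7, 0.4]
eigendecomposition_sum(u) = [[-0.02+0.27j, 0.35+0.09j],[-0.20-0.05j, (-0.12+0.25j)]] + [[(-0.02-0.27j), (0.35-0.09j)], [-0.20+0.05j, (-0.12-0.25j)]]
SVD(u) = [[-0.91, 0.41], [0.41, 0.91]] @ diag([0.7478161087197078, 0.387260981173309]) @ [[-0.17, -0.99],[-0.99, 0.17]]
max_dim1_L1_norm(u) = 0.74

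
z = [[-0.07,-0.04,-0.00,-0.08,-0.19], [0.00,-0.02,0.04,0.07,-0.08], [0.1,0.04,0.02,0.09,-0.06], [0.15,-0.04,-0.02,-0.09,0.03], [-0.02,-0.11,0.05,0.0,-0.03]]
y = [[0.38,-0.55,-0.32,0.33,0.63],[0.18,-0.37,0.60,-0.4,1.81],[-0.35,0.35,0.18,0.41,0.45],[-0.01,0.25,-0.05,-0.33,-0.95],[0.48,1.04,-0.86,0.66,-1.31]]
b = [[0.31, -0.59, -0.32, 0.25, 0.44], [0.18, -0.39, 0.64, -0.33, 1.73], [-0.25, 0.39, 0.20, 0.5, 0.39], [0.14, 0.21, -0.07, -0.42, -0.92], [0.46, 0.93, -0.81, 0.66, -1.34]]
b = z + y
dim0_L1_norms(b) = [1.34, 2.51, 2.04, 2.16, 4.82]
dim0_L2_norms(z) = [0.19, 0.13, 0.07, 0.17, 0.22]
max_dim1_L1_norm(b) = 4.2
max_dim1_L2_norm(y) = 2.05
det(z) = -0.00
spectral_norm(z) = 0.24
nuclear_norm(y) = 5.52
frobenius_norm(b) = 3.20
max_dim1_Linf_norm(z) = 0.19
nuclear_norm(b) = 5.39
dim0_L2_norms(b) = [0.65, 1.25, 1.1, 1.02, 2.45]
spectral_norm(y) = 2.92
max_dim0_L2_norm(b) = 2.45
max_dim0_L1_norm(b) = 4.82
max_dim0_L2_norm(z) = 0.22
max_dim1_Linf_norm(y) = 1.81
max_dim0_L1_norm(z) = 0.39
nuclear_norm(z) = 0.71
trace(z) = -0.19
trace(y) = -1.45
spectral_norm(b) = 2.82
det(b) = 0.09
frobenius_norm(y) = 3.31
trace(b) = -1.64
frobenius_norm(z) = 0.37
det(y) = 0.00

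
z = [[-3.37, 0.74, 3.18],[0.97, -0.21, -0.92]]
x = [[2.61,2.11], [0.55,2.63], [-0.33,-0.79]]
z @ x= [[-9.44, -7.68], [2.72, 2.22]]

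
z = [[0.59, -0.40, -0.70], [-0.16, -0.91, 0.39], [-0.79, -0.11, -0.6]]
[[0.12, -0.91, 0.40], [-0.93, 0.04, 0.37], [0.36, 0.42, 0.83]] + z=[[0.71,-1.31,-0.30], [-1.09,-0.87,0.76], [-0.43,0.31,0.23]]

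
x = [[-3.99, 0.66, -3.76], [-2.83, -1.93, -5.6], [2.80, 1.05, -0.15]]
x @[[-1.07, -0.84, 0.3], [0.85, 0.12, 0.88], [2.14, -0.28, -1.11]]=[[-3.22,4.48,3.56], [-10.6,3.71,3.67], [-2.42,-2.18,1.93]]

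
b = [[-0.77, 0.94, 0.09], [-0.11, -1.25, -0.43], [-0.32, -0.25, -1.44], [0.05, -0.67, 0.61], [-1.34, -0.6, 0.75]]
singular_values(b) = [1.87, 1.84, 1.46]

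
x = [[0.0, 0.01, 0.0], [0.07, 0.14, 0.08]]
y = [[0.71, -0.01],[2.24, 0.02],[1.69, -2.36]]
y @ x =[[-0.00, 0.01, -0.0], [0.0, 0.03, 0.00], [-0.17, -0.31, -0.19]]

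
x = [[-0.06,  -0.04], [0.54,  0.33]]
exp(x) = [[0.93, -0.05], [0.62, 1.38]]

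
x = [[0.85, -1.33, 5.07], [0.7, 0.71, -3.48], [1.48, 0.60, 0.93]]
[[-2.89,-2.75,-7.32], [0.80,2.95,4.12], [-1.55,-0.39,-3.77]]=x @ [[-0.89, 0.68, -0.93], [0.19, -0.93, -1.42], [-0.37, -0.9, -1.66]]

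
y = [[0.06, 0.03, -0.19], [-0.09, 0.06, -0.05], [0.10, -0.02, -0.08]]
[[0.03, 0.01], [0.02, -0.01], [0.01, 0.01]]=y @ [[-0.03, -0.03], [0.07, -0.27], [-0.17, -0.1]]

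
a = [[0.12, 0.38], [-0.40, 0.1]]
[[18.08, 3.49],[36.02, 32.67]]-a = [[17.96, 3.11], [36.42, 32.57]]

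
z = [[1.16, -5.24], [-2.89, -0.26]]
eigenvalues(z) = [4.41, -3.51]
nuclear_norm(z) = 8.25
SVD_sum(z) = [[1.43, -5.17],[-0.14, 0.50]] + [[-0.27, -0.07],[-2.75, -0.76]]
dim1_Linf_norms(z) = [5.24, 2.89]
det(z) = -15.45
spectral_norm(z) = 5.38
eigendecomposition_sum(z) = [[2.6,-2.92], [-1.61,1.81]] + [[-1.44, -2.32], [-1.28, -2.07]]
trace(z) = 0.90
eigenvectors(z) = [[0.85,0.75], [-0.53,0.66]]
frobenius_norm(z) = 6.10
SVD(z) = [[1.00,-0.1], [-0.10,-1.00]] @ diag([5.3847620600222506, 2.8683161535899284]) @ [[0.27, -0.96], [0.96, 0.27]]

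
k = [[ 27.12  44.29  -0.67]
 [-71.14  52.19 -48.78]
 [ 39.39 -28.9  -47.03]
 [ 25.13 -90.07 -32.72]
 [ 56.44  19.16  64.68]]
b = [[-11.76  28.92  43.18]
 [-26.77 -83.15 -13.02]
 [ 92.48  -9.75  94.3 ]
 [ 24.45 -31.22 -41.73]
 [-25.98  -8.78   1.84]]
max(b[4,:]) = 1.84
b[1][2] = -13.02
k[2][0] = 39.39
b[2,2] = 94.3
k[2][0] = 39.39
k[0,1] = 44.29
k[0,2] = -0.67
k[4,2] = 64.68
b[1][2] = -13.02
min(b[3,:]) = -41.73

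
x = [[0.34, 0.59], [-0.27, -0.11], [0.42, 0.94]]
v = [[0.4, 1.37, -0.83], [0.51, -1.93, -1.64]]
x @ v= [[0.44, -0.67, -1.25], [-0.16, -0.16, 0.40], [0.65, -1.24, -1.89]]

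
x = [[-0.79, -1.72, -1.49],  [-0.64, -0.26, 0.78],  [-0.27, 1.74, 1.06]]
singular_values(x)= [3.08, 1.09, 0.67]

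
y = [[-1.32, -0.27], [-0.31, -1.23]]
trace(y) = -2.55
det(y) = 1.54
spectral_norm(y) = 1.57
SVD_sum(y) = [[-0.90, -0.76], [-0.79, -0.66]] + [[-0.42, 0.49],  [0.48, -0.57]]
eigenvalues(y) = [-1.57, -0.98]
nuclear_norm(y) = 2.55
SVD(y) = [[-0.75, -0.66], [-0.66, 0.75]] @ diag([1.5686274649134881, 0.9816862412803204]) @ [[0.76, 0.64], [0.64, -0.76]]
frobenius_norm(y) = 1.85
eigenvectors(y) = [[-0.74, 0.62],[-0.68, -0.78]]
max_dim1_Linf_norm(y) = 1.32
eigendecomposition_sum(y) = [[-0.90, -0.72], [-0.83, -0.66]] + [[-0.42, 0.45],[0.52, -0.57]]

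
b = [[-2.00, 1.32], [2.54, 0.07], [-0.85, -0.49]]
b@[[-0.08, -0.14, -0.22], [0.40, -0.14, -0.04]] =[[0.69, 0.1, 0.39], [-0.18, -0.37, -0.56], [-0.13, 0.19, 0.21]]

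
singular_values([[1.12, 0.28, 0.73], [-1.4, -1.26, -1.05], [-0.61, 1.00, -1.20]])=[2.6, 1.58, 0.24]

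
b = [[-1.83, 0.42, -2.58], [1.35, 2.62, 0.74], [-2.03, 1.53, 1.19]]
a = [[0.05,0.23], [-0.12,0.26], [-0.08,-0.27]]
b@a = [[0.06, 0.38],  [-0.31, 0.79],  [-0.38, -0.39]]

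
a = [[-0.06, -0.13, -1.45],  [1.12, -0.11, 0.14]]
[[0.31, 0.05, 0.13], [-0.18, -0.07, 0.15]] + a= [[0.25, -0.08, -1.32],[0.94, -0.18, 0.29]]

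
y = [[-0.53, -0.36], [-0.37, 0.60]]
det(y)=-0.451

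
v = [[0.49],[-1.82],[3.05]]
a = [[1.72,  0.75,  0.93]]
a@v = [[2.31]]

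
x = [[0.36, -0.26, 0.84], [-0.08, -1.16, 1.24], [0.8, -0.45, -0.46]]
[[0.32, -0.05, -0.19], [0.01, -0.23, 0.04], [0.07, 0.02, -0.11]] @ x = [[-0.03, 0.06, 0.29],[0.05, 0.25, -0.3],[-0.06, 0.01, 0.13]]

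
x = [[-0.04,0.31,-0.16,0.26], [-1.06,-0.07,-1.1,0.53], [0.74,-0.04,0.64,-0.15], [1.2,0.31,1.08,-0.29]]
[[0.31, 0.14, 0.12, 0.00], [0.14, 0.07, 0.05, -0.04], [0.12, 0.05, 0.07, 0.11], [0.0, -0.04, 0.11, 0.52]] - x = [[0.35,  -0.17,  0.28,  -0.26], [1.2,  0.14,  1.15,  -0.57], [-0.62,  0.09,  -0.57,  0.26], [-1.20,  -0.35,  -0.97,  0.81]]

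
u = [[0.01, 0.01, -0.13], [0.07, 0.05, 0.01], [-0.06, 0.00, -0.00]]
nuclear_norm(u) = 0.26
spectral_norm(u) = 0.13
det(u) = -0.00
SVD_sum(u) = [[0.01, 0.01, -0.13],[0.00, 0.0, -0.0],[-0.00, -0.00, 0.01]] + [[-0.0, -0.0, -0.00], [0.08, 0.04, 0.01], [-0.05, -0.02, -0.01]] + [[-0.00, 0.0, 0.00], [-0.01, 0.01, 0.0], [-0.01, 0.02, 0.00]]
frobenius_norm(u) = 0.17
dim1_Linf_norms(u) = [0.13, 0.07, 0.06]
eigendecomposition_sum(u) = [[-0.04, 0.00, -0.06], [0.02, -0.00, 0.04], [-0.03, 0.00, -0.04]] + [[0.05, 0.01, -0.06], [0.06, 0.01, -0.08], [-0.03, -0.01, 0.04]] + [[0.00, -0.00, -0.00], [-0.02, 0.04, 0.06], [-0.0, 0.00, 0.01]]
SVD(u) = [[-1.0,  -0.03,  -0.03], [-0.01,  0.84,  -0.54], [0.05,  -0.54,  -0.84]] @ diag([0.13087210151066073, 0.1008584812149667, 0.030000996869996174]) @ [[-0.1, -0.08, 0.99], [0.9, 0.41, 0.13], [0.42, -0.91, -0.03]]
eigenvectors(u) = [[0.74, -0.58, -0.07], [-0.42, -0.74, 0.99], [0.52, 0.35, 0.10]]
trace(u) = 0.06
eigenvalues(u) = [-0.09, 0.1, 0.05]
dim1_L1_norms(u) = [0.15, 0.13, 0.06]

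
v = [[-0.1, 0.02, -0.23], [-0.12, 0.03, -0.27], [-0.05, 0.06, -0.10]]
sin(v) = [[-0.1, 0.02, -0.23],[-0.12, 0.03, -0.27],[-0.05, 0.06, -0.10]]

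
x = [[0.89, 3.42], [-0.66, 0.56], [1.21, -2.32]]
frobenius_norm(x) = 4.48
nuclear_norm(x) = 5.81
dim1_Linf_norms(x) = [3.42, 0.66, 2.32]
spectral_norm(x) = 4.17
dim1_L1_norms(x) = [4.31, 1.22, 3.53]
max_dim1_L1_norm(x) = 4.31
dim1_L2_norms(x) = [3.53, 0.87, 2.62]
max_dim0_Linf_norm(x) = 3.42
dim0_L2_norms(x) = [1.64, 4.17]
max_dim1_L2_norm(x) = 3.53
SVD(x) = [[-0.82,0.56],[-0.14,-0.4],[0.56,0.72]] @ diag([4.17056389301779, 1.640303878632336]) @ [[0.01, -1.00], [1.00, 0.01]]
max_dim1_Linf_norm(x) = 3.42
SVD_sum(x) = [[-0.03, 3.41], [-0.01, 0.57], [0.02, -2.33]] + [[0.92, 0.01], [-0.65, -0.01], [1.19, 0.01]]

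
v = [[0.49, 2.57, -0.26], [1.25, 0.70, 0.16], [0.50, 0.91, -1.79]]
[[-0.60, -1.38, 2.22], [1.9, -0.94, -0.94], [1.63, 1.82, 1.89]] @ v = [[-0.91, -0.49, -4.04],[-0.71, 3.37, 1.04],[4.02, 7.18, -3.52]]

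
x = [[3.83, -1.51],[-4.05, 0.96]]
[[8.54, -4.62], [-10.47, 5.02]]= x @ [[3.12, -1.29], [2.26, -0.21]]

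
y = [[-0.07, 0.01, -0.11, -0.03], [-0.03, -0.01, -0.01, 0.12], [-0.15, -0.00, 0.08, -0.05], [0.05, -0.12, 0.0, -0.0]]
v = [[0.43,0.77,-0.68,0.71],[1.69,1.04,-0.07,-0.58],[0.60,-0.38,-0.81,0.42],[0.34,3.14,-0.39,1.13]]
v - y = [[0.50,0.76,-0.57,0.74],[1.72,1.05,-0.06,-0.7],[0.75,-0.38,-0.89,0.47],[0.29,3.26,-0.39,1.13]]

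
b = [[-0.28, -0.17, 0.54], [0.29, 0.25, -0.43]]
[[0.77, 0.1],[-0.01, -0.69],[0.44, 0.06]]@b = [[-0.19, -0.11, 0.37], [-0.2, -0.17, 0.29], [-0.11, -0.06, 0.21]]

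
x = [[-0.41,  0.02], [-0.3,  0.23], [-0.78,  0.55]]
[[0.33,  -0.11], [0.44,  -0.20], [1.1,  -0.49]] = x@[[-0.76, 0.25], [0.92, -0.54]]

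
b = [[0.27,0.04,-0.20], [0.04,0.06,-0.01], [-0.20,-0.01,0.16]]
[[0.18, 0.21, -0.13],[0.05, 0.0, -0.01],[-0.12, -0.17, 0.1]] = b @ [[0.8, 0.03, -0.67], [0.27, -0.15, 0.26], [0.24, -1.03, -0.18]]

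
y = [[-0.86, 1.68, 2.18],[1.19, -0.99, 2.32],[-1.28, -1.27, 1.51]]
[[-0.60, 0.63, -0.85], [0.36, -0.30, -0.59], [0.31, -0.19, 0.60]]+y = [[-1.46,2.31,1.33], [1.55,-1.29,1.73], [-0.97,-1.46,2.11]]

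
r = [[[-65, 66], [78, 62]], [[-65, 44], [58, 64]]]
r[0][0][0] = -65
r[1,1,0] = 58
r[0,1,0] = 78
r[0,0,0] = -65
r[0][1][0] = 78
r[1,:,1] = [44, 64]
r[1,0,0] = -65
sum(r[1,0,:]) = -21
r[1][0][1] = 44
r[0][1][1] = 62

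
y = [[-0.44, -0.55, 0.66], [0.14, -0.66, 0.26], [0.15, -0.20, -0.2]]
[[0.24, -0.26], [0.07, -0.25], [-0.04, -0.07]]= y @[[-0.20, 0.13], [-0.10, 0.42], [0.14, 0.04]]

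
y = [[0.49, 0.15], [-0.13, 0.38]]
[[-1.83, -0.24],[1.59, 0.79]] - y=[[-2.32, -0.39], [1.72, 0.41]]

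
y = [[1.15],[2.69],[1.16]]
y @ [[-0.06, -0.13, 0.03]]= [[-0.07, -0.15, 0.03], [-0.16, -0.35, 0.08], [-0.07, -0.15, 0.03]]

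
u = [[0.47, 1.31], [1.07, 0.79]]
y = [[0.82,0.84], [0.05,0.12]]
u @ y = [[0.45, 0.55], [0.92, 0.99]]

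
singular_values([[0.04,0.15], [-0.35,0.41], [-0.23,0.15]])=[0.61, 0.15]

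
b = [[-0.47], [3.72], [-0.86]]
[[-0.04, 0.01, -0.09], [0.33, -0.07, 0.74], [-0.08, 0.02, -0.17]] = b @ [[0.09, -0.02, 0.20]]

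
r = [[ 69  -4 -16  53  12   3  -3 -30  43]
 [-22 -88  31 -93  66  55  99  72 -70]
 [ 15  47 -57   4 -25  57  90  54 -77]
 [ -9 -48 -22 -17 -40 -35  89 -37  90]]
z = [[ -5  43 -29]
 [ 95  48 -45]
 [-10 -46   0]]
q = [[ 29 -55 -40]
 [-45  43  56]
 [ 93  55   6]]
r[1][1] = -88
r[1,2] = 31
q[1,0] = -45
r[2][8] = -77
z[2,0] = -10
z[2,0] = -10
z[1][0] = 95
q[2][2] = 6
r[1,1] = -88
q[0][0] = 29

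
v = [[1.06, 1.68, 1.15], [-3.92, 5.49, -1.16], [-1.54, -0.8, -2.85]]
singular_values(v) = [6.91, 3.87, 0.75]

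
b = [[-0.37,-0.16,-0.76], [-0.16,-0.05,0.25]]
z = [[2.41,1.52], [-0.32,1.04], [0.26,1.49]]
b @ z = [[-1.04,-1.86], [-0.3,0.08]]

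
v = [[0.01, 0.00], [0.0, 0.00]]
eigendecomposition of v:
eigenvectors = [[1.0, 0.0], [0.0, 1.00]]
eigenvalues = [0.01, 0.0]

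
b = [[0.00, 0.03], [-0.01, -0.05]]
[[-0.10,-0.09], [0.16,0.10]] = b @[[-0.12,4.03], [-3.20,-2.87]]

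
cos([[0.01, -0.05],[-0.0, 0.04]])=[[1.0,  0.00], [0.0,  1.0]]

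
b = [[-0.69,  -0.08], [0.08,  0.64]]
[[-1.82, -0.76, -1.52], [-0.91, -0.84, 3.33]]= b@ [[2.84, 1.28, 1.63], [-1.78, -1.48, 5.0]]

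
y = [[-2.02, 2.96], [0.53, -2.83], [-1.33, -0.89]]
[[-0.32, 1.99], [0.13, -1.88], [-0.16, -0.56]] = y@[[0.13,  -0.02], [-0.02,  0.66]]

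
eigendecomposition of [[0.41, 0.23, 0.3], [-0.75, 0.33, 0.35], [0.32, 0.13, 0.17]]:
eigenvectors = [[(-0.04+0j), (0.23+0.45j), (0.23-0.45j)], [-0.76+0.00j, -0.79+0.00j, (-0.79-0j)], [(0.64+0j), (0.2+0.29j), 0.20-0.29j]]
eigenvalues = [(-0.01+0j), (0.46+0.3j), (0.46-0.3j)]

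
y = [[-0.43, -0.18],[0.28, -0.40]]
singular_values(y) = [0.53, 0.42]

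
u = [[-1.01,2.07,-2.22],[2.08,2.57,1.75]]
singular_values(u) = [3.76, 3.18]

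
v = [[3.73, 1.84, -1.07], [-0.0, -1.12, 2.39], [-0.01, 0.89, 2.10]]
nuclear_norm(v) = 8.72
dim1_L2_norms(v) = [4.29, 2.64, 2.28]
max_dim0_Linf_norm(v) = 3.73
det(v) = -16.74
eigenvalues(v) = [3.73, 2.66, -1.68]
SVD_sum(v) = [[3.18, 1.83, -1.97],[-1.24, -0.71, 0.77],[-0.47, -0.27, 0.29]] + [[0.46, 0.18, 0.91], [0.84, 0.34, 1.67], [0.88, 0.36, 1.76]] + [[0.09, -0.17, -0.01], [0.40, -0.75, -0.05], [-0.43, 0.8, 0.05]]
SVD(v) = [[-0.92,-0.35,-0.16], [0.36,-0.65,-0.67], [0.14,-0.68,0.72]] @ diag([4.509575298421191, 2.947946516498965, 1.259143345187929]) @ [[-0.76, -0.44, 0.47], [-0.44, -0.18, -0.88], [-0.47, 0.88, 0.06]]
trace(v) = 4.71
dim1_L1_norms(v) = [6.64, 3.51, 3.0]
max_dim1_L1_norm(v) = 6.64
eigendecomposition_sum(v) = [[3.73, 1.32, -0.51], [-0.02, -0.01, 0.0], [-0.03, -0.01, 0.00]] + [[-0.0, -0.05, -0.2], [0.01, 0.35, 1.46], [0.02, 0.56, 2.31]] + [[-0.00,0.57,-0.36], [0.00,-1.47,0.93], [-0.00,0.35,-0.22]]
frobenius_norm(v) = 5.53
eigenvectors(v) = [[1.0, 0.07, 0.35], [-0.0, -0.53, -0.91], [-0.01, -0.84, 0.22]]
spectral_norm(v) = 4.51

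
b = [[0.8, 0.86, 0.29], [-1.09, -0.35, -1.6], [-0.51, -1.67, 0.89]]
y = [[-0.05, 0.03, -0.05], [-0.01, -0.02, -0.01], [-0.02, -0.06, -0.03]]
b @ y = [[-0.05, -0.01, -0.06], [0.09, 0.07, 0.11], [0.02, -0.04, 0.02]]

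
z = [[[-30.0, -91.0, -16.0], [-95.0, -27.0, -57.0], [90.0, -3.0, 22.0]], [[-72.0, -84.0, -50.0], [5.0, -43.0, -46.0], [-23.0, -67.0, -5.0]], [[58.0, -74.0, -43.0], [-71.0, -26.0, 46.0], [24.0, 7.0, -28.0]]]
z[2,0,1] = -74.0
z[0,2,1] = -3.0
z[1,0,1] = -84.0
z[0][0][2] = -16.0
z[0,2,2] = 22.0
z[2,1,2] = 46.0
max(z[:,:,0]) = 90.0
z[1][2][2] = -5.0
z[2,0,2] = -43.0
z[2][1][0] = -71.0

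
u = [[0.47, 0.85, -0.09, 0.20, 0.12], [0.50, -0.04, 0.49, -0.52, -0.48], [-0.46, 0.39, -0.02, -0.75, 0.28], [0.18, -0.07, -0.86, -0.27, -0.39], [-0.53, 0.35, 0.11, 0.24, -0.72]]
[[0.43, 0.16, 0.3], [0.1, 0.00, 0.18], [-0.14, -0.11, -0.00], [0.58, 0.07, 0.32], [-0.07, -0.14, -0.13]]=u @ [[0.46, 0.22, 0.36], [0.24, 0.04, 0.18], [-0.49, -0.09, -0.23], [-0.04, 0.06, -0.15], [-0.21, 0.06, -0.08]]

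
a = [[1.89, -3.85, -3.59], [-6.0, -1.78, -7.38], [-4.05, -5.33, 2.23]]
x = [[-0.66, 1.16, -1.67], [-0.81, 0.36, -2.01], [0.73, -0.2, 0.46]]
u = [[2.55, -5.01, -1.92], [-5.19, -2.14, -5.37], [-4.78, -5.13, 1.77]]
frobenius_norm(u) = 12.16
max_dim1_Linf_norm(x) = 2.01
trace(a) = 2.34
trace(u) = 2.18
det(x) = -0.95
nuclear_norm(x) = 4.21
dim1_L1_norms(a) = [9.33, 15.16, 11.61]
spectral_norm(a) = 10.31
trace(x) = 0.16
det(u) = -286.01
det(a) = -337.36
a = x + u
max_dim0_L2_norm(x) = 2.65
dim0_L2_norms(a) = [7.48, 6.81, 8.5]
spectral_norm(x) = 3.09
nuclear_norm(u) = 20.39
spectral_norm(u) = 9.27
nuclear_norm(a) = 21.88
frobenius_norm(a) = 13.22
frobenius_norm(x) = 3.19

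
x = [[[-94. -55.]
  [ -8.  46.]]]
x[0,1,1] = 46.0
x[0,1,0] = -8.0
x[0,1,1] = 46.0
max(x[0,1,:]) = 46.0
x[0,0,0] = -94.0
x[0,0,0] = -94.0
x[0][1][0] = -8.0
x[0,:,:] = [[-94.0, -55.0], [-8.0, 46.0]]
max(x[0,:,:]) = 46.0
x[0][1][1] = 46.0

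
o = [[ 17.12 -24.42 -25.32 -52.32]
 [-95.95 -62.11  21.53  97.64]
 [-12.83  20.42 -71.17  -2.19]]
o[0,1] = -24.42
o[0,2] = -25.32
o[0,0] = 17.12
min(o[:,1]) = -62.11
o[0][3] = -52.32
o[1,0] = -95.95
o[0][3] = -52.32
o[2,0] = -12.83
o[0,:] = [17.12, -24.42, -25.32, -52.32]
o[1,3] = 97.64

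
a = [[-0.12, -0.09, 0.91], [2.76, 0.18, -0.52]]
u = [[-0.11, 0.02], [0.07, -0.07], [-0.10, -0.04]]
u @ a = [[0.07, 0.01, -0.11], [-0.20, -0.02, 0.1], [-0.1, 0.00, -0.07]]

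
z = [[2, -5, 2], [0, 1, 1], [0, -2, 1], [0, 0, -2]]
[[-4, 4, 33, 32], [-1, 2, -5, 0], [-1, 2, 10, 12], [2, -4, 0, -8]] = z@[[-1, 0, 4, 2], [0, 0, -5, -4], [-1, 2, 0, 4]]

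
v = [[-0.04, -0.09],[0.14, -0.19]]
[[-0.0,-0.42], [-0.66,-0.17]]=v @ [[-2.9,  3.2],  [1.34,  3.27]]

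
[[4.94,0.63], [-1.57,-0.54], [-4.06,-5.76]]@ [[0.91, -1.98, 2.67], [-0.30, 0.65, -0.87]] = [[4.31, -9.37, 12.64], [-1.27, 2.76, -3.72], [-1.97, 4.29, -5.83]]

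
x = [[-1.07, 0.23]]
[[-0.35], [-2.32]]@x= [[0.37, -0.08], [2.48, -0.53]]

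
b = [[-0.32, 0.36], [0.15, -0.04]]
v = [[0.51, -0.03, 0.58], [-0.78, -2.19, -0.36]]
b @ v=[[-0.44,-0.78,-0.32], [0.11,0.08,0.10]]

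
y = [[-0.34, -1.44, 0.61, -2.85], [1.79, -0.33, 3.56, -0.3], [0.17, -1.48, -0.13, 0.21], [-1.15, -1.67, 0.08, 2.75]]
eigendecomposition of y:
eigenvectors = [[-0.50+0.00j, (0.16-0.46j), (0.16+0.46j), (0.88+0j)], [(-0.19+0j), -0.73+0.00j, (-0.73-0j), -0.13+0.00j], [(0.1+0j), -0.08-0.38j, -0.08+0.38j, -0.40+0.00j], [0.84+0.00j, -0.10-0.25j, (-0.1+0.25j), (0.22+0j)]]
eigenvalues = [(3.82+0j), (-0.38+2.84j), (-0.38-2.84j), (-1.1+0j)]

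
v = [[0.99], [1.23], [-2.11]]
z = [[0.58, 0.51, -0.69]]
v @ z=[[0.57, 0.5, -0.68], [0.71, 0.63, -0.85], [-1.22, -1.08, 1.46]]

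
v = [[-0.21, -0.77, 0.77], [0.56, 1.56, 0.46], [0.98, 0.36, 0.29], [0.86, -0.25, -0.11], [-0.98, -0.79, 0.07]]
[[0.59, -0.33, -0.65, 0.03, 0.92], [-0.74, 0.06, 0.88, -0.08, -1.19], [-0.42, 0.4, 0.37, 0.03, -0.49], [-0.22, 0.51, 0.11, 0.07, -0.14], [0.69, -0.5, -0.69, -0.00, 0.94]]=v @ [[-0.35,0.53,0.25,0.06,-0.33], [-0.42,-0.05,0.54,-0.07,-0.75], [0.25,-0.34,-0.23,-0.02,0.36]]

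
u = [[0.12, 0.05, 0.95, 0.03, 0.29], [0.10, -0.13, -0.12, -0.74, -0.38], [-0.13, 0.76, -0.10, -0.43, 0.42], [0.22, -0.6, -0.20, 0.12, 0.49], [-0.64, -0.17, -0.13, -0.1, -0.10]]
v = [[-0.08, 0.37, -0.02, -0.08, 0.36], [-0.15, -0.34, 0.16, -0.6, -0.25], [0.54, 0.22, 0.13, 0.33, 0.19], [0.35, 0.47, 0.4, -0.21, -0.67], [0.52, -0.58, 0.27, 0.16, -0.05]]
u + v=[[0.04, 0.42, 0.93, -0.05, 0.65],[-0.05, -0.47, 0.04, -1.34, -0.63],[0.41, 0.98, 0.03, -0.1, 0.61],[0.57, -0.13, 0.2, -0.09, -0.18],[-0.12, -0.75, 0.14, 0.06, -0.15]]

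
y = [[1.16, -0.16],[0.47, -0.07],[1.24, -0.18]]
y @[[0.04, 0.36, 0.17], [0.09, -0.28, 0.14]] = [[0.03, 0.46, 0.17], [0.01, 0.19, 0.07], [0.03, 0.50, 0.19]]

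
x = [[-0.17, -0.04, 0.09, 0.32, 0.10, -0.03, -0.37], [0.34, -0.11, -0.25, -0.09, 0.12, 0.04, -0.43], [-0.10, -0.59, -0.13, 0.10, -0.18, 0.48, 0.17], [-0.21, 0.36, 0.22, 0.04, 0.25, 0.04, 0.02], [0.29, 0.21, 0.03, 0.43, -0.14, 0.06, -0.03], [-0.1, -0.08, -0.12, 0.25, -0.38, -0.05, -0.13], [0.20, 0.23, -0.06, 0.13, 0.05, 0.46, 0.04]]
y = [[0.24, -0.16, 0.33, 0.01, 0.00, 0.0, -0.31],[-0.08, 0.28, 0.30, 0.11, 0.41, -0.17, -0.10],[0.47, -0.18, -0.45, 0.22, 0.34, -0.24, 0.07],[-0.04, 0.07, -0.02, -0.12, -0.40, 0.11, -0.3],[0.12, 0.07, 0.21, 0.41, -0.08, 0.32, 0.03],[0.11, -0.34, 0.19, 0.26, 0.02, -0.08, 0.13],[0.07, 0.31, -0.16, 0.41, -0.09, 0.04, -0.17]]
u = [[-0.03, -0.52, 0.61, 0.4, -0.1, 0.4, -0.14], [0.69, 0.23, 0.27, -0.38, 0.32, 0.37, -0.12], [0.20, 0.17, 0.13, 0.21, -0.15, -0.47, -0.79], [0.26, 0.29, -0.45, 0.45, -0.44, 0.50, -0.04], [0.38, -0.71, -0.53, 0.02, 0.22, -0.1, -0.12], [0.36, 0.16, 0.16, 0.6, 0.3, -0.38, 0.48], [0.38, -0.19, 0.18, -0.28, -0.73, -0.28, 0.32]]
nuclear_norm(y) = 3.71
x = y @ u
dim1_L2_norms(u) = [1.0, 1.0, 1.0, 1.0, 1.0, 1.0, 1.0]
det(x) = 0.00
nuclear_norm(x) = 3.71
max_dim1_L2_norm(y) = 0.83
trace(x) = -0.52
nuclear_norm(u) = 7.00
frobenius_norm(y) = 1.61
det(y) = -0.00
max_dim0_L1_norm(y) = 1.66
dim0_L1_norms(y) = [1.13, 1.41, 1.66, 1.54, 1.34, 0.96, 1.11]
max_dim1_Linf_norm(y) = 0.47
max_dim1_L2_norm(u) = 1.0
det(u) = 1.00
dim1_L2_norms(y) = [0.54, 0.63, 0.83, 0.53, 0.58, 0.51, 0.58]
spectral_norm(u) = 1.01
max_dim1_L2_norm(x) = 0.82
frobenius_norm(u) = 2.65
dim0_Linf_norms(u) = [0.69, 0.71, 0.61, 0.6, 0.73, 0.5, 0.79]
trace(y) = -0.38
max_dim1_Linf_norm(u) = 0.79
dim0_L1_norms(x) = [1.41, 1.62, 0.9, 1.36, 1.22, 1.16, 1.19]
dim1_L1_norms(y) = [1.05, 1.45, 1.97, 1.06, 1.24, 1.13, 1.25]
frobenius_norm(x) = 1.61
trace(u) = 0.94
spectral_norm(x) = 0.92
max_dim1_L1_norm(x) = 1.75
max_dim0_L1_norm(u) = 2.5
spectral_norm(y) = 0.92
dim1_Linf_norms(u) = [0.61, 0.69, 0.79, 0.5, 0.71, 0.6, 0.73]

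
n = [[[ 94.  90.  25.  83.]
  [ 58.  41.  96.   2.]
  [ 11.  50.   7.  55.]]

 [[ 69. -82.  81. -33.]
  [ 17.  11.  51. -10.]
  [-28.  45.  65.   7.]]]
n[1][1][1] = 11.0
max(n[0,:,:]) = 96.0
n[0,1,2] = 96.0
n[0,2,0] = 11.0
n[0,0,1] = 90.0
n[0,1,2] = 96.0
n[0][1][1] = 41.0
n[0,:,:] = [[94.0, 90.0, 25.0, 83.0], [58.0, 41.0, 96.0, 2.0], [11.0, 50.0, 7.0, 55.0]]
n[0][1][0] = 58.0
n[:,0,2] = [25.0, 81.0]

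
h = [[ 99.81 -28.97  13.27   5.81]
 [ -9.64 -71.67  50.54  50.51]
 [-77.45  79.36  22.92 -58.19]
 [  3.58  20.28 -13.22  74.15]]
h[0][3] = 5.81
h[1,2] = 50.54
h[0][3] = 5.81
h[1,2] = 50.54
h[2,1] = 79.36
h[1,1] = -71.67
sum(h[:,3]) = 72.28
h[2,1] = 79.36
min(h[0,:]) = -28.97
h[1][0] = -9.64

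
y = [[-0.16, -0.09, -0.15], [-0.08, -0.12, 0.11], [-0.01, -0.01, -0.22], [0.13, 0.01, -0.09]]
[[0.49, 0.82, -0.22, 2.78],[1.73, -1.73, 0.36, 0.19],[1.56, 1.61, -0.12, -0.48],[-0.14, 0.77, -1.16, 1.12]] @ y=[[0.22, -0.11, -0.19], [-0.12, 0.05, -0.55], [-0.44, -0.34, 0.01], [0.12, -0.06, 0.26]]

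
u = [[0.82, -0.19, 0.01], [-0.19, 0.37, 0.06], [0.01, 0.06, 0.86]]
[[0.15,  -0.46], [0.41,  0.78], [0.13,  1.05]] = u@[[0.50, -0.14], [1.37, 1.86], [0.05, 1.09]]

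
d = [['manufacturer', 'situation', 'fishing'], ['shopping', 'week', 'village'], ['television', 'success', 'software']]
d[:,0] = ['manufacturer', 'shopping', 'television']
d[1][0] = 'shopping'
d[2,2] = 'software'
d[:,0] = ['manufacturer', 'shopping', 'television']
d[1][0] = 'shopping'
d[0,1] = 'situation'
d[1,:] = ['shopping', 'week', 'village']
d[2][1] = 'success'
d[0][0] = 'manufacturer'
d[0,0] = 'manufacturer'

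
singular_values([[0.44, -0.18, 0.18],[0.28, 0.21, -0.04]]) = [0.54, 0.3]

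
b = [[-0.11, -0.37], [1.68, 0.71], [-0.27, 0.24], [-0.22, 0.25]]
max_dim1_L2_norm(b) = 1.82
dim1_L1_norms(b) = [0.48, 2.39, 0.51, 0.47]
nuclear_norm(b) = 2.39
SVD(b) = [[-0.13, -0.55], [0.99, 0.01], [-0.08, 0.6], [-0.06, 0.58]] @ diag([1.849848965081007, 0.543101101443118]) @ [[0.92, 0.39],[-0.39, 0.92]]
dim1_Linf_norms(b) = [0.37, 1.68, 0.27, 0.25]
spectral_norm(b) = 1.85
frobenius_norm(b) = 1.93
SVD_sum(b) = [[-0.23, -0.09],[1.68, 0.7],[-0.14, -0.06],[-0.1, -0.04]] + [[0.12, -0.28], [-0.0, 0.01], [-0.13, 0.30], [-0.12, 0.29]]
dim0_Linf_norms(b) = [1.68, 0.71]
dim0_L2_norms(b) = [1.72, 0.87]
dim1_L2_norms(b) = [0.39, 1.82, 0.36, 0.33]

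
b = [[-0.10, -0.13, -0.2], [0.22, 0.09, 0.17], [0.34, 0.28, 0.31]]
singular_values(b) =[0.66, 0.09, 0.05]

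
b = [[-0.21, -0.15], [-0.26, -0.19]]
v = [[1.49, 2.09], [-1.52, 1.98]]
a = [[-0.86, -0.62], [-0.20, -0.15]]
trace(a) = -1.01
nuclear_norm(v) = 5.01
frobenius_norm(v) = 3.58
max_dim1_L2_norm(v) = 2.57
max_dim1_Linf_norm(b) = 0.26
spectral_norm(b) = 0.41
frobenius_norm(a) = 1.09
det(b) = 0.00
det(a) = 0.00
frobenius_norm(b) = 0.41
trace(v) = 3.47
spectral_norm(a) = 1.09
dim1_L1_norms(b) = [0.36, 0.45]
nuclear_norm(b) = 0.41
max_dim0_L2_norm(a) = 0.88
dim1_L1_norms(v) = [3.58, 3.5]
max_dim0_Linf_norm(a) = 0.86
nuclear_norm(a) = 1.09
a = v @ b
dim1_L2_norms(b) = [0.26, 0.32]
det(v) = 6.13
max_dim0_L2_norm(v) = 2.88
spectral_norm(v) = 2.88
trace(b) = -0.40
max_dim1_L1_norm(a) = 1.48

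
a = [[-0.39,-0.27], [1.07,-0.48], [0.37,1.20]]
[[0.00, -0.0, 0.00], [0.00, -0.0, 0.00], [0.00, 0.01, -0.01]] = a @ [[0.00,0.00,-0.00], [0.0,0.01,-0.01]]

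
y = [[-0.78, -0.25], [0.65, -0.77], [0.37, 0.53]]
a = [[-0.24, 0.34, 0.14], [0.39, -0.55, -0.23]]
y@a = [[0.09, -0.13, -0.05], [-0.46, 0.64, 0.27], [0.12, -0.17, -0.07]]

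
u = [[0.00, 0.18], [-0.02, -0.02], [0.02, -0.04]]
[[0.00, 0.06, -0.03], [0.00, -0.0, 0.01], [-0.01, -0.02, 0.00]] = u @ [[-0.22, -0.13, -0.14],  [0.02, 0.32, -0.16]]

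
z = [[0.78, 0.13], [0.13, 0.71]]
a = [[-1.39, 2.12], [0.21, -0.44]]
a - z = [[-2.17, 1.99], [0.08, -1.15]]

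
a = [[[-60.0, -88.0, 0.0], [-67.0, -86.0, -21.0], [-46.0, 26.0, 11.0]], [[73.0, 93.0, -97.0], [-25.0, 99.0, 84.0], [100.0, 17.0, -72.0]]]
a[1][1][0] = -25.0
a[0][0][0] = -60.0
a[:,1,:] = [[-67.0, -86.0, -21.0], [-25.0, 99.0, 84.0]]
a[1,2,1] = 17.0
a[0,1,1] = -86.0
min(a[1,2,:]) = -72.0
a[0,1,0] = -67.0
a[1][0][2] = -97.0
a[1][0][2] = -97.0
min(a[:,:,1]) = -88.0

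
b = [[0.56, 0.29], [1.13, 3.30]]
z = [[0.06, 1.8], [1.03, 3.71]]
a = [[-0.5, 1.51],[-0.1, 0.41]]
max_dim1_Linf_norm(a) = 1.51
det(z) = -1.63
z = a + b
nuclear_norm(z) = 4.62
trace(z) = 3.77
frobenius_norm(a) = 1.65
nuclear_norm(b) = 3.95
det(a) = -0.05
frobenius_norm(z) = 4.25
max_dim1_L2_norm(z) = 3.85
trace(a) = -0.09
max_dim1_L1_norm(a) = 2.01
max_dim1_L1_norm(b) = 4.43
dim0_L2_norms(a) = [0.51, 1.56]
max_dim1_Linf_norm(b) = 3.3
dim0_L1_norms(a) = [0.6, 1.92]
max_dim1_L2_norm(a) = 1.59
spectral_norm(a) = 1.65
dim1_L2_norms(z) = [1.8, 3.85]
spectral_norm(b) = 3.52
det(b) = 1.52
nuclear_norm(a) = 1.68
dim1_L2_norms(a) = [1.59, 0.42]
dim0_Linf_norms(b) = [1.13, 3.3]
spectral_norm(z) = 4.23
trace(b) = 3.86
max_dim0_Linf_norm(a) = 1.51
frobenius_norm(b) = 3.54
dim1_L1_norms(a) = [2.01, 0.51]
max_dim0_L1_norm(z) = 5.51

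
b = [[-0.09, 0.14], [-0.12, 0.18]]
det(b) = 0.001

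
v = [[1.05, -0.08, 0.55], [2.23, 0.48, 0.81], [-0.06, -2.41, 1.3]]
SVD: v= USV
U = [[0.23, 0.38, -0.9],[0.22, 0.88, 0.43],[0.95, -0.3, 0.11]]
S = [2.77, 2.67, 0.0]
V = [[0.24, -0.79, 0.56], [0.89, 0.41, 0.20], [-0.39, 0.44, 0.81]]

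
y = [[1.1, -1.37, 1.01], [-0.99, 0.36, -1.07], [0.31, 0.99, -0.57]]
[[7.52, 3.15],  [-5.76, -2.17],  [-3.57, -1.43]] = y @[[1.16, 0.60], [-1.84, -0.98], [3.69, 1.14]]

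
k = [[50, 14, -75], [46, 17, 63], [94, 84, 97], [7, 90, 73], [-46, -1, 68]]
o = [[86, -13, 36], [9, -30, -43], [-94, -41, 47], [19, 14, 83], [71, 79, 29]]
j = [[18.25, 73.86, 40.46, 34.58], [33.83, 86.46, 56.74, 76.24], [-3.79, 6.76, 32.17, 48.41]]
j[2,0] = -3.79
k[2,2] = 97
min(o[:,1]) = -41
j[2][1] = 6.76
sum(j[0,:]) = 167.14999999999998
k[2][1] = 84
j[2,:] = [-3.79, 6.76, 32.17, 48.41]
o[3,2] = 83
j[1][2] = 56.74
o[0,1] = -13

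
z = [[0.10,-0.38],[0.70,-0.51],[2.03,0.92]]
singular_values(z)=[2.27, 0.84]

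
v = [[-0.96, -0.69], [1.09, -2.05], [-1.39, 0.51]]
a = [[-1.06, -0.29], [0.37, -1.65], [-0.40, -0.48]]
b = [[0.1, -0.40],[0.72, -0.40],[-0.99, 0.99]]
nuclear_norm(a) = 2.93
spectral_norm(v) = 2.61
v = b + a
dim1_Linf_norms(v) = [0.96, 2.05, 1.39]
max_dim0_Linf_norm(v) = 2.05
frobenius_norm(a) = 2.11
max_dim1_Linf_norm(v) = 2.05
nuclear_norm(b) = 1.95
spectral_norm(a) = 1.74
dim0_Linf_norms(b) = [0.99, 0.99]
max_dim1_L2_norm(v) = 2.32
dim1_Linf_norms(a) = [1.06, 1.65, 0.48]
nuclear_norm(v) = 4.08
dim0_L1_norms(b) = [1.81, 1.79]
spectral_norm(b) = 1.65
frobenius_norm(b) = 1.68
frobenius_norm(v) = 3.00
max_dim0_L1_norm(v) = 3.44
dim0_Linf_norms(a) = [1.06, 1.65]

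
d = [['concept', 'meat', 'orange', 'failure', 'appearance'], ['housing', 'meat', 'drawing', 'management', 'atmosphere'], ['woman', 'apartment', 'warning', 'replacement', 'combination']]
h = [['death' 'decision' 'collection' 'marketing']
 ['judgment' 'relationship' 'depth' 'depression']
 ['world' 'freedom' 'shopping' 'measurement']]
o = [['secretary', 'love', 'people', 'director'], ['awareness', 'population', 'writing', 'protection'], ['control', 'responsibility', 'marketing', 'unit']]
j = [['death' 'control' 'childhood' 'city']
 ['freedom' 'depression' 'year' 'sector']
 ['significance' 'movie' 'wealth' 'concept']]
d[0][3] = 'failure'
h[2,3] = 'measurement'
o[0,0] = 'secretary'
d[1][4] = 'atmosphere'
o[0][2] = 'people'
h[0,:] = ['death', 'decision', 'collection', 'marketing']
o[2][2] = 'marketing'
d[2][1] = 'apartment'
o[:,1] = ['love', 'population', 'responsibility']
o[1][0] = 'awareness'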